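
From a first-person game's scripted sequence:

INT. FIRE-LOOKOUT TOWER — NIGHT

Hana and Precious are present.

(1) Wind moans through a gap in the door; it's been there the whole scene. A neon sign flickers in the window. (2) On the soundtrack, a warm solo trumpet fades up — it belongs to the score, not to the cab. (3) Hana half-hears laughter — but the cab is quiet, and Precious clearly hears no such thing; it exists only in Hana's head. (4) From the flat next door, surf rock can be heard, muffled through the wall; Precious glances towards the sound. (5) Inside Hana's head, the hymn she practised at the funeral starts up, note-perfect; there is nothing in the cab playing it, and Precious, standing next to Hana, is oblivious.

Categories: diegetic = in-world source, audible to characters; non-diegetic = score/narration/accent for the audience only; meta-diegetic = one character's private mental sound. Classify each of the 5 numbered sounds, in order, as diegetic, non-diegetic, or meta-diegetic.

diegetic, non-diegetic, meta-diegetic, diegetic, meta-diegetic

(1) is diegetic: ambient/room sound belonging to the story's physical space.
(2) is non-diegetic: nothing in the cab produces it and the characters don't hear it — pure soundtrack.
(3) Hana alone 'hears' it — an imagined sound, not present in the space → meta-diegetic.
Sound (4): it's coming from the flat next door — a location within the story world — and Precious reacts, so diegetic.
Sound (5): remembered music, private to Hana — Precious is oblivious because it isn't in the room, so meta-diegetic.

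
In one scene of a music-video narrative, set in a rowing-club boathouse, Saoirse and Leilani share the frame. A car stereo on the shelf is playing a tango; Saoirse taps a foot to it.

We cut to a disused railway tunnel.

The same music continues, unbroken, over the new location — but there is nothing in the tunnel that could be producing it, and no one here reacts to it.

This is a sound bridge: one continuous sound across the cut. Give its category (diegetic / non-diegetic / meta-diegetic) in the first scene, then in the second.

diegetic, non-diegetic

Scene one: a car stereo is an on-screen source and Saoirse reacts to it → diegetic.
Scene two: there is no source in the tunnel and no one hears it — it's now underscore → non-diegetic.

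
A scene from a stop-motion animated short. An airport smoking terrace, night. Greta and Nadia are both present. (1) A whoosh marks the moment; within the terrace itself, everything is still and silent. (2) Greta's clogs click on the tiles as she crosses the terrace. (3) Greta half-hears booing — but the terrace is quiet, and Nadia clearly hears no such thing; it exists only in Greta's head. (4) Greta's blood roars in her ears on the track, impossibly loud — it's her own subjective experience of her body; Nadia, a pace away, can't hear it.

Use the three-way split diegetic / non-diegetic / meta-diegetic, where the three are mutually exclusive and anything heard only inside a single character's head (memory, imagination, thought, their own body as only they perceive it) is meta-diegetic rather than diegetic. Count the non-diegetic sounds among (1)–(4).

1

Sound (1): nothing in the scene produces it; it's an accent added for the audience, so non-diegetic.
Sound (2): a character's body making contact with the set — an in-world sound, so diegetic.
(3) is meta-diegetic: the sound is imagined by Greta; nothing in the story world is producing it and Nadia can't hear it.
Sound (4): point-of-audition from inside Greta's body; not a sound in the room, so meta-diegetic.
So 1 of the 4 is non-diegetic: (1).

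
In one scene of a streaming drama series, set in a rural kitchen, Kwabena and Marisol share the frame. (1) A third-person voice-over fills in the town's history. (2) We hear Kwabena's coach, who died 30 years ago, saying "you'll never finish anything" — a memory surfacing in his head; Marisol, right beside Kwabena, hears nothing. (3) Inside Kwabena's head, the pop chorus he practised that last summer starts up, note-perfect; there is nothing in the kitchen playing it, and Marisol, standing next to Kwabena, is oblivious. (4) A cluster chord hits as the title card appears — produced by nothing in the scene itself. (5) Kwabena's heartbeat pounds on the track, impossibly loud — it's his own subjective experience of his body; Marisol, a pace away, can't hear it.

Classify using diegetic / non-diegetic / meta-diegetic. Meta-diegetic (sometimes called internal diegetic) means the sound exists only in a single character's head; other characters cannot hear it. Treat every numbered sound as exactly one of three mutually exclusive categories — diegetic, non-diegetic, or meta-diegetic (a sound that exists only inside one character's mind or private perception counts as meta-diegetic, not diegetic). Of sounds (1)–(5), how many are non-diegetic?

(1) is non-diegetic: external voice-over — not a character, not heard by anyone in the scene.
Sound (2): it's Kwabena's recollection rendered as sound; the other character can't hear it, so meta-diegetic.
(3) it lives in Kwabena's subjectivity, not in the kitchen → meta-diegetic.
(4) is non-diegetic: nothing in the scene produces it; it's an accent added for the audience.
(5) is meta-diegetic: it's Kwabena's internal bodily sensation rendered as sound; only Kwabena 'hears' it.
Non-diegetic: (1), (4) — that's 2.

2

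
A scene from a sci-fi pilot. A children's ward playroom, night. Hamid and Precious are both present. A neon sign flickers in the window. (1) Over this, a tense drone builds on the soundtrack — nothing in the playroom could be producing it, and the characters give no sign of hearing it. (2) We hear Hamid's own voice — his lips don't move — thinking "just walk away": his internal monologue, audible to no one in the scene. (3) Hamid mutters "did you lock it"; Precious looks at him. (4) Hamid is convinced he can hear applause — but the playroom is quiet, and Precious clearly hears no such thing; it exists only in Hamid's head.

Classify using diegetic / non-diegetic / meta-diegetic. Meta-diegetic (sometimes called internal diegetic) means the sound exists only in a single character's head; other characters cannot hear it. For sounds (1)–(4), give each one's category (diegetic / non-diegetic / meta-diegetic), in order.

(1) score with no on-screen or off-screen source; it exists for the audience alone → non-diegetic.
(2) is meta-diegetic: Hamid's thought-voice: a private mental sound no other character can hear.
Sound (3): on-screen dialogue — Hamid speaks and Precious is there to hear, so diegetic.
Sound (4): the sound is imagined by Hamid; nothing in the story world is producing it and Precious can't hear it, so meta-diegetic.

non-diegetic, meta-diegetic, diegetic, meta-diegetic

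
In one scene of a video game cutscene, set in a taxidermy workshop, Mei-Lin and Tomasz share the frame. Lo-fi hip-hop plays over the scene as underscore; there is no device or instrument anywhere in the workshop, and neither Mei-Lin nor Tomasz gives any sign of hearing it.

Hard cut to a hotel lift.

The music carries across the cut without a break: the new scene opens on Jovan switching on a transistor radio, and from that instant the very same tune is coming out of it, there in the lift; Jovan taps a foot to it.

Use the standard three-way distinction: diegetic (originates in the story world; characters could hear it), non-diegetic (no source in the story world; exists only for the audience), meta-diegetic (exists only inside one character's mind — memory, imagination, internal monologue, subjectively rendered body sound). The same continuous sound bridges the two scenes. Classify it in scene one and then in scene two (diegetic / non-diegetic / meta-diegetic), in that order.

non-diegetic, diegetic

Scene one: there's no in-world source anywhere and no character hears it — underscore for the audience only → non-diegetic.
Scene two: once Jovan turns on a transistor radio, the music has a real source in the story world and Jovan reacts to it → diegetic.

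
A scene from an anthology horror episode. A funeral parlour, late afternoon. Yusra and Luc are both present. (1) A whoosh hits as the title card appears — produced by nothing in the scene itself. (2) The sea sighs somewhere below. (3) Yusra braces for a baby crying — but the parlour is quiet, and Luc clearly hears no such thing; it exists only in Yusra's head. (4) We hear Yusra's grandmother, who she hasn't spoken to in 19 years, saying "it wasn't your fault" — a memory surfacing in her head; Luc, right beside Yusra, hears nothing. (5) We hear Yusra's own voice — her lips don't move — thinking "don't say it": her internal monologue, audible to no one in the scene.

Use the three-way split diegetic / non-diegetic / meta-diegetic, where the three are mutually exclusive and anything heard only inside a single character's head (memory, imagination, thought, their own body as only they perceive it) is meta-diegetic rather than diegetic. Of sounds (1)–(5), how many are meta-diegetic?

3

(1) it's a sound-design accent with no in-world source; no one in the scene can hear it → non-diegetic.
(2) is diegetic: it's the actual ambient sound of the location.
(3) is meta-diegetic: subjective to Yusra: the parlour is silent and Luc hears nothing.
Sound (4): the voice is a memory playing only inside Yusra's mind; Luc can't hear it, so meta-diegetic.
(5) internal monologue — inside Yusra's mind, not spoken into the scene → meta-diegetic.
So 3 of the 5 are meta-diegetic: (3), (4), (5).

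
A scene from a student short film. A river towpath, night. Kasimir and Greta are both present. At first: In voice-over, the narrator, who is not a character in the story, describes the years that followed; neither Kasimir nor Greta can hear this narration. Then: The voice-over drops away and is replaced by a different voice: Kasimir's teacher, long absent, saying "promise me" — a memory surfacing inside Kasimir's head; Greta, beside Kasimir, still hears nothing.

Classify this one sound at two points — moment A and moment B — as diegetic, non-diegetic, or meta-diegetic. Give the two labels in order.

Moment A: the external narrator addresses only the audience — outside the story world → non-diegetic.
Moment B: the replacement voice is a memory inside Kasimir's mind specifically → meta-diegetic.

non-diegetic, meta-diegetic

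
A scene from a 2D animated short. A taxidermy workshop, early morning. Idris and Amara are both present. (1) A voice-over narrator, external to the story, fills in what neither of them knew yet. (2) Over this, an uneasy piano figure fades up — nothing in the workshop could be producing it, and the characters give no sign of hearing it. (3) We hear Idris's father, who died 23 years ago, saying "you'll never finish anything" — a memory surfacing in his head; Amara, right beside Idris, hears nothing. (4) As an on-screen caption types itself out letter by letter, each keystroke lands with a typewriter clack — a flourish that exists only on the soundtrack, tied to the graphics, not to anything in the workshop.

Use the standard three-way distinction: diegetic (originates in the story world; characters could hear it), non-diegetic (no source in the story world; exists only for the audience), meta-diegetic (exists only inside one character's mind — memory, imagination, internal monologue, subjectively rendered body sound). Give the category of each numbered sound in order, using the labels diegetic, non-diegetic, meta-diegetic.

non-diegetic, non-diegetic, meta-diegetic, non-diegetic

(1) is non-diegetic: external voice-over — not a character, not heard by anyone in the scene.
(2) is non-diegetic: score with no on-screen or off-screen source; it exists for the audience alone.
(3) is meta-diegetic: a remembered line, private to Idris — not present in the room, not audible to Amara.
(4) it accompanies on-screen graphics, not anything inside the story world → non-diegetic.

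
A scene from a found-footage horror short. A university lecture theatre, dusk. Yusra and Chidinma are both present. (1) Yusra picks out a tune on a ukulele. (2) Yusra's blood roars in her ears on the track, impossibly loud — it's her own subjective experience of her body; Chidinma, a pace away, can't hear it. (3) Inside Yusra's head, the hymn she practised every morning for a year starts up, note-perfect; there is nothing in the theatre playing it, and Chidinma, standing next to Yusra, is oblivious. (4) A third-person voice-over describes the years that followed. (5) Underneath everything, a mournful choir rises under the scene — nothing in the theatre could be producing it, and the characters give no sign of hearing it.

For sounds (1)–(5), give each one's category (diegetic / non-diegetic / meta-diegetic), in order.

diegetic, meta-diegetic, meta-diegetic, non-diegetic, non-diegetic

Sound (1): a character is playing a ukulele on screen, so diegetic.
Sound (2): it's Yusra's internal bodily sensation rendered as sound; only Yusra 'hears' it, so meta-diegetic.
(3) is meta-diegetic: remembered music, private to Yusra — Chidinma is oblivious because it isn't in the room.
(4) is non-diegetic: the narrator exists outside the story world, addressing only the audience.
(5) is non-diegetic: it has no source in the story world and no character can hear it — it's underscore.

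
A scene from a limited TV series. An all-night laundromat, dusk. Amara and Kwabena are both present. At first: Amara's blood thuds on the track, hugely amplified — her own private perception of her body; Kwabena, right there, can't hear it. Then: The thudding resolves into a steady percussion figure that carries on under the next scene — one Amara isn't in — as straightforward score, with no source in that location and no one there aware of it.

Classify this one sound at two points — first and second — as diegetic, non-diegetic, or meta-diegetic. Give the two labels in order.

First: it's Amara's subjective body sound, inaudible to Kwabena → meta-diegetic.
Second: detached from Amara and playing as sourceless score over a scene she isn't in — for the audience only → non-diegetic.

meta-diegetic, non-diegetic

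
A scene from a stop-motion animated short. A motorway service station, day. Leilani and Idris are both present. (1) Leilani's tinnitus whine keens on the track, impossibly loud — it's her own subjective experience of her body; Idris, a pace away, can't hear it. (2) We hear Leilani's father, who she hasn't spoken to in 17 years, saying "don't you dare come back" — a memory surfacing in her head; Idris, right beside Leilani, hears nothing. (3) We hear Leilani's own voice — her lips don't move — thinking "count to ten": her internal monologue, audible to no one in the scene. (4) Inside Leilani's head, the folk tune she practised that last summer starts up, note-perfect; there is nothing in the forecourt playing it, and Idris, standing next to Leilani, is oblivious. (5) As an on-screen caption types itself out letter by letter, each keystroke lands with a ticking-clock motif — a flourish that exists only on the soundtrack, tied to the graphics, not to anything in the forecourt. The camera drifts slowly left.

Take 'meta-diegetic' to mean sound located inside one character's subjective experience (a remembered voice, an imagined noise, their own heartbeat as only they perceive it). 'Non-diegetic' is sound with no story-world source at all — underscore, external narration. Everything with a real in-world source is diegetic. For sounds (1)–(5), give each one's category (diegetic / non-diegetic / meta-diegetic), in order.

(1) it's Leilani's internal bodily sensation rendered as sound; only Leilani 'hears' it → meta-diegetic.
(2) it's Leilani's recollection rendered as sound; the other character can't hear it → meta-diegetic.
(3) is meta-diegetic: it's Leilani's unspoken thought, heard only by the audience via her subjectivity.
(4) is meta-diegetic: remembered music, private to Leilani — Idris is oblivious because it isn't in the room.
Sound (5): the caption isn't part of the story world, so neither is the sound tied to it, so non-diegetic.

meta-diegetic, meta-diegetic, meta-diegetic, meta-diegetic, non-diegetic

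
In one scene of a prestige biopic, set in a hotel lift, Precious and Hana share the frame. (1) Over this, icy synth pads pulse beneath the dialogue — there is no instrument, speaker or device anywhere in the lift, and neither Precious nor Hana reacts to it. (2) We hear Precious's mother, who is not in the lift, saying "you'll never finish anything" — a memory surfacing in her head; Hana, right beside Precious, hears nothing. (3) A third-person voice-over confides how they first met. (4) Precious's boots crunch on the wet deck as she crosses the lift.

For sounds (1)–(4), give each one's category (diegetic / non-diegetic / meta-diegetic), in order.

non-diegetic, meta-diegetic, non-diegetic, diegetic

Sound (1): it has no source in the story world and no character can hear it — it's underscore, so non-diegetic.
(2) is meta-diegetic: a remembered line, private to Precious — not present in the room, not audible to Hana.
(3) the narrator exists outside the story world, addressing only the audience → non-diegetic.
Sound (4): Precious's footsteps are produced in the story world, so diegetic.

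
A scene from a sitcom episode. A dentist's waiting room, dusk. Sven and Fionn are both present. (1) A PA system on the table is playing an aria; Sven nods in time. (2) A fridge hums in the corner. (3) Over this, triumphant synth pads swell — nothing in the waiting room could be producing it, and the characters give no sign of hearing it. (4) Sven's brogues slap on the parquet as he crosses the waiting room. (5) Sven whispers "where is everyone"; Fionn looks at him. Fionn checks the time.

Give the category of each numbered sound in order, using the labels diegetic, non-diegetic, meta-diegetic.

diegetic, diegetic, non-diegetic, diegetic, diegetic

(1) is diegetic: source music from a PA system, which exists in the story world.
(2) is diegetic: a fridge is part of the location's real environment.
Sound (3): score with no on-screen or off-screen source; it exists for the audience alone, so non-diegetic.
Sound (4): a character's body making contact with the set — an in-world sound, so diegetic.
(5) on-screen dialogue — Sven speaks and Fionn is there to hear → diegetic.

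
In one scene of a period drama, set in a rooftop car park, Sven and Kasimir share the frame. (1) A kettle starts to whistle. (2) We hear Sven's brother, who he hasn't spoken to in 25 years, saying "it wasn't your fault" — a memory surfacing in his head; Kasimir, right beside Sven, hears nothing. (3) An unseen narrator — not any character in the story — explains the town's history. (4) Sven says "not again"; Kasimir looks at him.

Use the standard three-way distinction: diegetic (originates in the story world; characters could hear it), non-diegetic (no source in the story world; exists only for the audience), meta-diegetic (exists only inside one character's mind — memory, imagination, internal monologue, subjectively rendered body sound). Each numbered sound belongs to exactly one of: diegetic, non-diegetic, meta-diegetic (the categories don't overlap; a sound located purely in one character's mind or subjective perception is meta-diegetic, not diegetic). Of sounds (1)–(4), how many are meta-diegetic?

1

(1) is diegetic: the sound comes from a kettle physically present in the location.
(2) it's Sven's recollection rendered as sound; the other character can't hear it → meta-diegetic.
Sound (3): external voice-over — not a character, not heard by anyone in the scene, so non-diegetic.
(4) is diegetic: Sven is a character speaking aloud in the scene.
Meta-diegetic: (2) — that's 1.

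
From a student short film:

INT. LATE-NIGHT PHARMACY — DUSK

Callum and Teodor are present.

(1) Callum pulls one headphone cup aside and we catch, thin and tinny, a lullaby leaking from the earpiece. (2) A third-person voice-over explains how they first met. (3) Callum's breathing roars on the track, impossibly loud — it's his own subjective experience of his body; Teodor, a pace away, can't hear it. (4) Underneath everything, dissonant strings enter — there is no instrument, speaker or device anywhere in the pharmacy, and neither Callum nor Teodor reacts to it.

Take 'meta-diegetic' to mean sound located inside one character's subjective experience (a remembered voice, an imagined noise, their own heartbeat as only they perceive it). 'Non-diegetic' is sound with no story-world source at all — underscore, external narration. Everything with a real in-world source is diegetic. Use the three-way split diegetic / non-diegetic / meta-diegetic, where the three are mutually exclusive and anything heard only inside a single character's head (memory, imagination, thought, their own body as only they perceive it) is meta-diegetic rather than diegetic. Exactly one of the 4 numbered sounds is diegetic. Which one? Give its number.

1

(1) is diegetic: the earpiece is a real device on Callum's head — source music.
Sound (2): external voice-over — not a character, not heard by anyone in the scene, so non-diegetic.
Sound (3): a subjective body sound — Callum's private perception, inaudible to Teodor, so meta-diegetic.
(4) is non-diegetic: nothing in the pharmacy produces it and the characters don't hear it — pure soundtrack.
Only (1) is diegetic.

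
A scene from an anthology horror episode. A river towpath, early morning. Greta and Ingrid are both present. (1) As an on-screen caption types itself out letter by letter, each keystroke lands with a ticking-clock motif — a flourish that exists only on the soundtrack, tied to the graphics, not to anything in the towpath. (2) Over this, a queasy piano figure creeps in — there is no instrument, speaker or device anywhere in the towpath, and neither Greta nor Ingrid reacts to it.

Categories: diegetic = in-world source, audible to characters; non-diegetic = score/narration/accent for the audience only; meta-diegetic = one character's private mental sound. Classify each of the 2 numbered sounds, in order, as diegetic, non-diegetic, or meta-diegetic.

Sound (1): sound married to a title/caption — outside the diegesis by definition, so non-diegetic.
(2) is non-diegetic: it has no source in the story world and no character can hear it — it's underscore.

non-diegetic, non-diegetic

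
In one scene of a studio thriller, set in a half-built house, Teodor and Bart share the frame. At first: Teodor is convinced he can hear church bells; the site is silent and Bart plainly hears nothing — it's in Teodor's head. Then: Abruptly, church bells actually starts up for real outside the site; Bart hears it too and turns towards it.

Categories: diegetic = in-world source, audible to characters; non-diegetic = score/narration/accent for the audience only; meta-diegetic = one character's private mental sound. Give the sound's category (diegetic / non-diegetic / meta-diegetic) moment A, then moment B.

meta-diegetic, diegetic

Moment A: only Teodor 'hears' it — imagined, in his mind → meta-diegetic.
Moment B: now there's a real external source and Bart hears it too — in the story world → diegetic.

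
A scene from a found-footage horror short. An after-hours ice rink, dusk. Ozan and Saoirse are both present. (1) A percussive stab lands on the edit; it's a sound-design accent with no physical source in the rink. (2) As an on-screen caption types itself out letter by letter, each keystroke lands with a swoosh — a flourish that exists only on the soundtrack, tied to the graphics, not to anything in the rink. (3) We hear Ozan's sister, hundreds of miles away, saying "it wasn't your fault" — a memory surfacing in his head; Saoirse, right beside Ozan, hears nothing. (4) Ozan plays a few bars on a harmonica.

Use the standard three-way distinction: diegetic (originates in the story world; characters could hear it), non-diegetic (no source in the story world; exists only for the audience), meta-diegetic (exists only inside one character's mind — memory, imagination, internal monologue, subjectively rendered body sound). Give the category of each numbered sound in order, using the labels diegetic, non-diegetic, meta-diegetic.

(1) it's a sound-design accent with no in-world source; no one in the scene can hear it → non-diegetic.
(2) is non-diegetic: it accompanies on-screen graphics, not anything inside the story world.
Sound (3): the voice is a memory playing only inside Ozan's mind; Saoirse can't hear it, so meta-diegetic.
(4) a character is playing a harmonica on screen → diegetic.

non-diegetic, non-diegetic, meta-diegetic, diegetic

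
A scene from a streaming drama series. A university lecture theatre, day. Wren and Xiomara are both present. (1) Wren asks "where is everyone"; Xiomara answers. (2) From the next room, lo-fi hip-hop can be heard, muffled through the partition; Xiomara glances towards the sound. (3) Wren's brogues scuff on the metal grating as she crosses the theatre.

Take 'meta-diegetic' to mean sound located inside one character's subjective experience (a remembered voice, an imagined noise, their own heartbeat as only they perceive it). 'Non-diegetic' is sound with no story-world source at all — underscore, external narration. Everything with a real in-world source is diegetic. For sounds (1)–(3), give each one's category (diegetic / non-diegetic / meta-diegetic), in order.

(1) on-screen dialogue — Wren speaks and Xiomara is there to hear → diegetic.
Sound (2): the music has an off-screen but real-world source and a character hears it, so diegetic.
(3) is diegetic: it's the physical sound of Wren moving in the space.

diegetic, diegetic, diegetic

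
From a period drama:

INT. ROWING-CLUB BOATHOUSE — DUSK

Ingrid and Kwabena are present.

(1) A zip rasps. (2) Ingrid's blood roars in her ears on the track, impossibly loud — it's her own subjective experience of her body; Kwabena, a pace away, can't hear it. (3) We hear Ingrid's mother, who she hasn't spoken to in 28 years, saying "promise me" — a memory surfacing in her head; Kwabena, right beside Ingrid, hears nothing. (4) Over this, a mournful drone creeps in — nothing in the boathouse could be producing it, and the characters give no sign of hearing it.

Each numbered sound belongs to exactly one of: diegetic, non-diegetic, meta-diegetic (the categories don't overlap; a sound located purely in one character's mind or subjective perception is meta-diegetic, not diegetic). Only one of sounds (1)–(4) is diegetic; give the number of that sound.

(1) is diegetic: an in-world source (a zip); characters could hear it.
Sound (2): point-of-audition from inside Ingrid's body; not a sound in the room, so meta-diegetic.
Sound (3): it's Ingrid's recollection rendered as sound; the other character can't hear it, so meta-diegetic.
(4) score with no on-screen or off-screen source; it exists for the audience alone → non-diegetic.
Only (1) is diegetic.

1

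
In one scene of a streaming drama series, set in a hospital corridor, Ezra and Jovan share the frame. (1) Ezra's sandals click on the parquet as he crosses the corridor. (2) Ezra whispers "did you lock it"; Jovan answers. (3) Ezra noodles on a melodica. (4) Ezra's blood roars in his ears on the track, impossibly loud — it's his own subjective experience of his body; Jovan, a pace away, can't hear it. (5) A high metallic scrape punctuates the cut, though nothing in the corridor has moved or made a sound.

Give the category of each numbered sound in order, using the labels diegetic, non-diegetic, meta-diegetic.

(1) is diegetic: it's the physical sound of Ezra moving in the space.
Sound (2): on-screen dialogue — Ezra speaks and Jovan is there to hear, so diegetic.
Sound (3): the instrument and the performer are both in the scene, so diegetic.
(4) is meta-diegetic: point-of-audition from inside Ezra's body; not a sound in the room.
(5) it's a sound-design accent with no in-world source; no one in the scene can hear it → non-diegetic.

diegetic, diegetic, diegetic, meta-diegetic, non-diegetic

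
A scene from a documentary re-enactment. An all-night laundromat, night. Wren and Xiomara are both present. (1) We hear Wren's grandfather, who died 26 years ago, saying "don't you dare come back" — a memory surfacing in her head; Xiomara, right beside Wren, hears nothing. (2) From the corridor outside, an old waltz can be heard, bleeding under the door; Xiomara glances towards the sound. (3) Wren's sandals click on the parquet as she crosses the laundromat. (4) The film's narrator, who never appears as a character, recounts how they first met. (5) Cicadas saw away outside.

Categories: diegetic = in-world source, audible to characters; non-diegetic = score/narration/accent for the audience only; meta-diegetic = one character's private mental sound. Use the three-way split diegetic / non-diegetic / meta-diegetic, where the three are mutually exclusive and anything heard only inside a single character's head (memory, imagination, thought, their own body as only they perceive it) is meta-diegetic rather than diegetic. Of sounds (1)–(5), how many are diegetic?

3

(1) it's Wren's recollection rendered as sound; the other character can't hear it → meta-diegetic.
(2) is diegetic: the music has an off-screen but real-world source and a character hears it.
(3) is diegetic: Wren's footsteps are produced in the story world.
(4) is non-diegetic: commentary laid over the scene from outside the fiction.
(5) cicadas is part of the location's real environment → diegetic.
So 3 of the 5 are diegetic: (2), (3), (5).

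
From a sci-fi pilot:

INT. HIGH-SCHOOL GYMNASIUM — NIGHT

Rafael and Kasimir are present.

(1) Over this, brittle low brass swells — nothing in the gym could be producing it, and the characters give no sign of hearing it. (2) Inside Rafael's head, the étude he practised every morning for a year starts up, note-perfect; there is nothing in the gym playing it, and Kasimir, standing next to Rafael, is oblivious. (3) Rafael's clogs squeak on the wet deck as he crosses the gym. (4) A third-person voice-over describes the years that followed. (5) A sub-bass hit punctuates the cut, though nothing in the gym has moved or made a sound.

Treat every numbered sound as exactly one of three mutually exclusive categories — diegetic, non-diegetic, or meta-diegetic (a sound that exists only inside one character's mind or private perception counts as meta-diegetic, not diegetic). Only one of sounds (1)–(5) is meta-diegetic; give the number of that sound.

(1) it has no source in the story world and no character can hear it — it's underscore → non-diegetic.
(2) is meta-diegetic: remembered music, private to Rafael — Kasimir is oblivious because it isn't in the room.
(3) a character's body making contact with the set — an in-world sound → diegetic.
(4) external voice-over — not a character, not heard by anyone in the scene → non-diegetic.
Sound (5): an editorial stinger — it belongs to the cut, not the story world, so non-diegetic.
Only (2) is meta-diegetic.

2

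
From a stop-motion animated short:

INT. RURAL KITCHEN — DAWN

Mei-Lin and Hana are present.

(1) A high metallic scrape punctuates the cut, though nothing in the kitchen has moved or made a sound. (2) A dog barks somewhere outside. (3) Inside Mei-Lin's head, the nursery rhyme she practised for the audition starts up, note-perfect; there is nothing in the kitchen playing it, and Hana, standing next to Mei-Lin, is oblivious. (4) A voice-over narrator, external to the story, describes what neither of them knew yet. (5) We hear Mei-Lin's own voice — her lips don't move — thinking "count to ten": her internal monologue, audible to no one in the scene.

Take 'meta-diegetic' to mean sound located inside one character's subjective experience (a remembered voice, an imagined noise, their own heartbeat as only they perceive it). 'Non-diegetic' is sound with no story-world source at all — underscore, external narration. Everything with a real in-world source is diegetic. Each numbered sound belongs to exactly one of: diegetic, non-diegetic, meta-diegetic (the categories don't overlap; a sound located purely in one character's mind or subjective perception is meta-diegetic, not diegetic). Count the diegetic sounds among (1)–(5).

(1) it's a sound-design accent with no in-world source; no one in the scene can hear it → non-diegetic.
Sound (2): an in-world source (a dog); characters could hear it, so diegetic.
(3) is meta-diegetic: the music is a memory playing inside Mei-Lin's mind alone; no real-world source, Hana can't hear it.
Sound (4): the narrator exists outside the story world, addressing only the audience, so non-diegetic.
(5) Mei-Lin's thought-voice: a private mental sound no other character can hear → meta-diegetic.
Diegetic: (2) — that's 1.

1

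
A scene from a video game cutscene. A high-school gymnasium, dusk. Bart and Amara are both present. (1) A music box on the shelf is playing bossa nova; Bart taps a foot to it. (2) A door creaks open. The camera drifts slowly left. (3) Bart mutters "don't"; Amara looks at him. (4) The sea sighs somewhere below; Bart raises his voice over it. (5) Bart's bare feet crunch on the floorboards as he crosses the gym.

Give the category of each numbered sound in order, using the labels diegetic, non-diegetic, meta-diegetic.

diegetic, diegetic, diegetic, diegetic, diegetic

(1) is diegetic: a music box is a physical source in the scene and Bart reacts to it.
(2) a door is a real object/event in the scene's world → diegetic.
(3) is diegetic: on-screen dialogue — Bart speaks and Amara is there to hear.
(4) is diegetic: the sea is part of the location's real environment.
Sound (5): a character's body making contact with the set — an in-world sound, so diegetic.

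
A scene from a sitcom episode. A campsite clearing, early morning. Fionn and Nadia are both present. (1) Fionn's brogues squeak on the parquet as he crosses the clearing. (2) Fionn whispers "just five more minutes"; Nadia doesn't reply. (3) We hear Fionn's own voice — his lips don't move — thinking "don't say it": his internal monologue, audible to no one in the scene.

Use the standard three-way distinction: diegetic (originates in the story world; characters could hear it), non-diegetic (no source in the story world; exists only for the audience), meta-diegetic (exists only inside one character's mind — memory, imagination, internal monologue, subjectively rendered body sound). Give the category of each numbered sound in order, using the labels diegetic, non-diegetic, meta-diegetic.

diegetic, diegetic, meta-diegetic

Sound (1): a character's body making contact with the set — an in-world sound, so diegetic.
(2) spoken by a character present in the story world → diegetic.
(3) it's Fionn's unspoken thought, heard only by the audience via his subjectivity → meta-diegetic.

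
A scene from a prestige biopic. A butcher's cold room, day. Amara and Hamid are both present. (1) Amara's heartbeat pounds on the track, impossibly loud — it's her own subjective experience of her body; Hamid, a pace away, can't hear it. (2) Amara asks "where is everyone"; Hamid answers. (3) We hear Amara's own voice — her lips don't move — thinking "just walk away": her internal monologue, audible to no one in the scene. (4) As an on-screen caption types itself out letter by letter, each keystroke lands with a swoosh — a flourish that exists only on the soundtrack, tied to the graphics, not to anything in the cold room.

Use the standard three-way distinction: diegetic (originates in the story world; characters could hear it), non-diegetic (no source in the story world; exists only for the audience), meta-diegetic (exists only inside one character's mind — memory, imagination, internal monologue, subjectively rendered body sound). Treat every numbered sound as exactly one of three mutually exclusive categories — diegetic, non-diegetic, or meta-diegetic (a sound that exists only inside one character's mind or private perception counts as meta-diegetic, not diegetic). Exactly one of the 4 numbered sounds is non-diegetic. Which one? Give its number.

(1) is meta-diegetic: it's Amara's internal bodily sensation rendered as sound; only Amara 'hears' it.
(2) is diegetic: on-screen dialogue — Amara speaks and Hamid is there to hear.
(3) it's Amara's unspoken thought, heard only by the audience via her subjectivity → meta-diegetic.
(4) is non-diegetic: sound married to a title/caption — outside the diegesis by definition.
Only (4) is non-diegetic.

4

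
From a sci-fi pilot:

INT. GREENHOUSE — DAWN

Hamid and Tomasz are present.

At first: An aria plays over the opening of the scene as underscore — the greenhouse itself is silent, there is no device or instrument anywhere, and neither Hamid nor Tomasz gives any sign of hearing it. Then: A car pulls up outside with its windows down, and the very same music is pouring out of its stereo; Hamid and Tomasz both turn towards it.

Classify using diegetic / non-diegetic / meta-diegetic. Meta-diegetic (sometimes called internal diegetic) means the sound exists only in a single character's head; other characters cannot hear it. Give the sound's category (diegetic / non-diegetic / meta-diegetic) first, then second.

First: no in-world source exists and no character can hear it — underscore → non-diegetic.
Second: the car stereo is now a real source in the story world and the characters hear it → diegetic.

non-diegetic, diegetic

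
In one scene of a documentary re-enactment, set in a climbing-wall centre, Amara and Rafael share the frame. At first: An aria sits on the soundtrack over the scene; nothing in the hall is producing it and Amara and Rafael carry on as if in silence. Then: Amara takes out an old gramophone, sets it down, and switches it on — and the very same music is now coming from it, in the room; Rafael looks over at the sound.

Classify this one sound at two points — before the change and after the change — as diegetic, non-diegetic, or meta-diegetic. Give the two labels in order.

Before the change: no in-world source exists and no character can hear it — underscore → non-diegetic.
After the change: an old gramophone is now a real source in the story world and the characters hear it → diegetic.

non-diegetic, diegetic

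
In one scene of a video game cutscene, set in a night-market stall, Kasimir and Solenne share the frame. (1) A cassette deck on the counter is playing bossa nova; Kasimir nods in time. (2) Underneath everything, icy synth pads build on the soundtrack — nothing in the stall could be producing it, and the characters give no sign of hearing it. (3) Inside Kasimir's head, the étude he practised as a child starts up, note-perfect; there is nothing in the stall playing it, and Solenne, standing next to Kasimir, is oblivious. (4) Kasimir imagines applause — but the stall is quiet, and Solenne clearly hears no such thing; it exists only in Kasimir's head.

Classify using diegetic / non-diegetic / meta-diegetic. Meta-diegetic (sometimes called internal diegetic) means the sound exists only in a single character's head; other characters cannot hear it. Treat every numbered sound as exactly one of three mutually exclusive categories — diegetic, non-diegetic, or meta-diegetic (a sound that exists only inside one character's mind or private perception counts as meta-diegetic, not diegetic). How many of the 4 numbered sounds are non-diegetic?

1

(1) source music from a cassette deck, which exists in the story world → diegetic.
(2) is non-diegetic: it has no source in the story world and no character can hear it — it's underscore.
(3) it lives in Kasimir's subjectivity, not in the stall → meta-diegetic.
(4) the sound is imagined by Kasimir; nothing in the story world is producing it and Solenne can't hear it → meta-diegetic.
Non-diegetic: (2) — that's 1.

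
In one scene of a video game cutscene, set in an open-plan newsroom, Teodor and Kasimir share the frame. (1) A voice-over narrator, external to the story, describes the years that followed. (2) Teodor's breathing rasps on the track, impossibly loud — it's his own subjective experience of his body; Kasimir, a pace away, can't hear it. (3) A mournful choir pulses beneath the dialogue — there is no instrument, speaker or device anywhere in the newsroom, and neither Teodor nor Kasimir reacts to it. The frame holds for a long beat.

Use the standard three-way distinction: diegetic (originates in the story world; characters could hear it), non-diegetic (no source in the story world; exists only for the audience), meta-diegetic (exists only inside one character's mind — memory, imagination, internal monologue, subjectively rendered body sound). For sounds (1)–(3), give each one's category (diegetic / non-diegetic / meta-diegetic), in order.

non-diegetic, meta-diegetic, non-diegetic

(1) is non-diegetic: commentary laid over the scene from outside the fiction.
Sound (2): a subjective body sound — Teodor's private perception, inaudible to Kasimir, so meta-diegetic.
(3) score with no on-screen or off-screen source; it exists for the audience alone → non-diegetic.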